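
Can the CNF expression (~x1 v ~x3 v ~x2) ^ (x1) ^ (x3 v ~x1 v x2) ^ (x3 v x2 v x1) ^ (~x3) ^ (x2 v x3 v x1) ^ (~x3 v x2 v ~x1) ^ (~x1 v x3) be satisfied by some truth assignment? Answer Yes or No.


Check all 8 possible truth assignments.
Number of satisfying assignments found: 0.
The formula is unsatisfiable.

No


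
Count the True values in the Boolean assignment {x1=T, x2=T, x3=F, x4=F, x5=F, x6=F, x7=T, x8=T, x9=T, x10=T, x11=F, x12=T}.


The weight is the number of variables assigned True.
True variables: x1, x2, x7, x8, x9, x10, x12.
Weight = 7.

7


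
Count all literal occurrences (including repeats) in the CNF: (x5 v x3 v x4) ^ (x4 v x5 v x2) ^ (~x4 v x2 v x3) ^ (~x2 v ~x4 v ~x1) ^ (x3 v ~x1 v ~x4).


Clause lengths: 3, 3, 3, 3, 3.
Sum = 3 + 3 + 3 + 3 + 3 = 15.

15


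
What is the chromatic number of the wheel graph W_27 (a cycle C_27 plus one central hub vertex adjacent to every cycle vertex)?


W_27 consists of the cycle C_27 together with a hub vertex adjacent to every cycle vertex.
The cycle C_27 needs 3 colors (odd cycle -> 3).
The hub is adjacent to every cycle vertex, so it must receive a new color distinct from all of them.
Chromatic number = 3 + 1 = 4.

4


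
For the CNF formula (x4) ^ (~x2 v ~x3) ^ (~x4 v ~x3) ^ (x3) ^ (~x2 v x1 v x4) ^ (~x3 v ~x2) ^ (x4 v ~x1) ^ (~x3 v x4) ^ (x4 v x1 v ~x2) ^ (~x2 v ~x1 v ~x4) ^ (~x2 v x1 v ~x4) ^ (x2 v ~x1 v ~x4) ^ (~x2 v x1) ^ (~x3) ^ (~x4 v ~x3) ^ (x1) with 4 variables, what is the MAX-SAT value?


Enumerate all 16 truth assignments.
For each, count how many of the 16 clauses are satisfied.
The formula is not fully satisfiable, so the maximum is below 16.
Maximum simultaneously satisfiable clauses = 14.

14


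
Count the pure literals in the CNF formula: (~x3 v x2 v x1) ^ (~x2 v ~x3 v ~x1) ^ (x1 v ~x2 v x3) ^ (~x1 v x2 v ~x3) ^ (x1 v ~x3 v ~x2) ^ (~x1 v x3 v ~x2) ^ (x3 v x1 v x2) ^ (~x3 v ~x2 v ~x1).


A pure literal appears in only one polarity across all clauses.
No pure literals found.
Count = 0.

0


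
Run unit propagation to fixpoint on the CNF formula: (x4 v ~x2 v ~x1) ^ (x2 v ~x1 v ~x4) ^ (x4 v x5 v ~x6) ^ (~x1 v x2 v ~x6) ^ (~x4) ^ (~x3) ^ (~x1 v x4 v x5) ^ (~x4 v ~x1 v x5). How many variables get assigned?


Unit propagation repeatedly assigns the literal in any unit clause, then simplifies.
Assignments in order: x4 = F, x3 = F.
No further unit clauses remain.
Total variables assigned = 2.

2


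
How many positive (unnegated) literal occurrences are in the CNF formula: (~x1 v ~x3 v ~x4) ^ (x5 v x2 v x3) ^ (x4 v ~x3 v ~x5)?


Scan each clause for unnegated literals.
Clause 1: 0 positive; Clause 2: 3 positive; Clause 3: 1 positive.
Total positive literal occurrences = 4.

4


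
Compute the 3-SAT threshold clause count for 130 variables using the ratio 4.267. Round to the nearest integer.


The 3-SAT phase transition occurs at approximately 4.267 clauses per variable.
m = 4.267 * 130 = 554.71.
Rounded to nearest integer: 555.

555


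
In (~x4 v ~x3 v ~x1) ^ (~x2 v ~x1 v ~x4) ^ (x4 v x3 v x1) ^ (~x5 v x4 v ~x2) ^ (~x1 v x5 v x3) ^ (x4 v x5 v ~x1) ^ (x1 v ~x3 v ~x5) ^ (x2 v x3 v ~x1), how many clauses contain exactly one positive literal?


A definite clause has exactly one positive literal.
Clause 1: 0 positive -> not definite
Clause 2: 0 positive -> not definite
Clause 3: 3 positive -> not definite
Clause 4: 1 positive -> definite
Clause 5: 2 positive -> not definite
Clause 6: 2 positive -> not definite
Clause 7: 1 positive -> definite
Clause 8: 2 positive -> not definite
Definite clause count = 2.

2


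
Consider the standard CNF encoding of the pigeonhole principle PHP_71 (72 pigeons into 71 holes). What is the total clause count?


The PHP encoding has two parts:
1) At-least-one-hole clauses: 72 (one per pigeon, each with 71 literals).
2) At-most-one-pigeon-per-hole clauses: 71 holes * C(72,2) = 71 * 2556 = 181476.
Total clauses = 72 + 181476 = 181548.

181548


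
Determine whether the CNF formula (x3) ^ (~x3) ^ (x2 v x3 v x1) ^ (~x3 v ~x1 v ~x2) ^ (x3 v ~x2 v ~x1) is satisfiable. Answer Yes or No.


Check all 8 possible truth assignments.
Number of satisfying assignments found: 0.
The formula is unsatisfiable.

No


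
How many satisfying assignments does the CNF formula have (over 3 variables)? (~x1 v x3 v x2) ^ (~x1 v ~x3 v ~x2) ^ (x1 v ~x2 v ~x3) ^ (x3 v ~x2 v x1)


Enumerate all 8 truth assignments over 3 variables.
Test each against every clause.
Satisfying assignments found: 4.

4


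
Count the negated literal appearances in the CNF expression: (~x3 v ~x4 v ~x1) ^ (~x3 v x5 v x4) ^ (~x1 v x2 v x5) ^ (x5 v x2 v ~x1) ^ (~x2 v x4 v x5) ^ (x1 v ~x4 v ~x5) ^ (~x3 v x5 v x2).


Scan each clause for negated literals.
Clause 1: 3 negative; Clause 2: 1 negative; Clause 3: 1 negative; Clause 4: 1 negative; Clause 5: 1 negative; Clause 6: 2 negative; Clause 7: 1 negative.
Total negative literal occurrences = 10.

10


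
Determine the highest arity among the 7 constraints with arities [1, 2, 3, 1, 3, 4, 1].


The arities are: 1, 2, 3, 1, 3, 4, 1.
Scan for the maximum value.
Maximum arity = 4.

4


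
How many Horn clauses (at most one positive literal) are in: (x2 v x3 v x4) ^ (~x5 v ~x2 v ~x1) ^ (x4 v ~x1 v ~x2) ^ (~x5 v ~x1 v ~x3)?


A Horn clause has at most one positive literal.
Clause 1: 3 positive lit(s) -> not Horn
Clause 2: 0 positive lit(s) -> Horn
Clause 3: 1 positive lit(s) -> Horn
Clause 4: 0 positive lit(s) -> Horn
Total Horn clauses = 3.

3


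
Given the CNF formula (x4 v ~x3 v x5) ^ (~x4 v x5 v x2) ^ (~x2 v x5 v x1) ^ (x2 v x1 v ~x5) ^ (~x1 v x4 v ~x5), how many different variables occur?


Identify each distinct variable in the formula.
Variables found: x1, x2, x3, x4, x5.
Total distinct variables = 5.

5


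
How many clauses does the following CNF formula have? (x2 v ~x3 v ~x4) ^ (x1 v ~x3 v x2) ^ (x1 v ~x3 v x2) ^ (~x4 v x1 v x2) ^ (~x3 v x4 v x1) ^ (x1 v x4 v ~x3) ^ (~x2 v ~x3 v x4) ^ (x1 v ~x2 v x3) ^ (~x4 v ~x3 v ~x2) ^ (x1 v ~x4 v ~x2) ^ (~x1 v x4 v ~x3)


Each group enclosed in parentheses joined by ^ is one clause.
Counting the conjuncts: 11 clauses.

11


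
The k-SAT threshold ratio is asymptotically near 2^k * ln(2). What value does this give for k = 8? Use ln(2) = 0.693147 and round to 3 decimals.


Using the asymptotic formula: threshold ~ 2^k * ln(2).
2^8 = 256.
256 * 0.693147 = 177.446.

177.446


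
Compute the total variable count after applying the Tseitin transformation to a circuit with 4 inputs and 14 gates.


The Tseitin transformation introduces one auxiliary variable per gate.
Total variables = inputs + gates = 4 + 14 = 18.

18


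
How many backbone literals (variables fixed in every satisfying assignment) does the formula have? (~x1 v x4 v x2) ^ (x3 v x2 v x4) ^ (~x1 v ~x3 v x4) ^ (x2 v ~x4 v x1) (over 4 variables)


Find all satisfying assignments: 10 model(s).
Check which variables have the same value in every model.
No variable is fixed across all models.
Backbone size = 0.

0


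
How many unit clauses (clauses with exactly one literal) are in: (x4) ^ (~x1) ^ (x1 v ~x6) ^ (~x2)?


A unit clause contains exactly one literal.
Unit clauses found: (x4), (~x1), (~x2).
Count = 3.

3


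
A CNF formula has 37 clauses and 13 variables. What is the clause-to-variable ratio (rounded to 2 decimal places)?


Clause-to-variable ratio = clauses / variables.
37 / 13 = 2.85.

2.85


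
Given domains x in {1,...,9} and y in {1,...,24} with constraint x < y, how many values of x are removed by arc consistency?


For the constraint x < y, x needs a supporting value in y's domain.
x can be at most 23 (one less than y's maximum).
Valid x values from domain: 9 out of 9.
Pruned = 9 - 9 = 0.

0


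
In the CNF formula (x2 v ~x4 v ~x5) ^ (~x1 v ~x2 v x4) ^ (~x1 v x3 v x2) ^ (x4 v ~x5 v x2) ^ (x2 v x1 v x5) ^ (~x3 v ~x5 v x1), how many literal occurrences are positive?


Scan each clause for unnegated literals.
Clause 1: 1 positive; Clause 2: 1 positive; Clause 3: 2 positive; Clause 4: 2 positive; Clause 5: 3 positive; Clause 6: 1 positive.
Total positive literal occurrences = 10.

10


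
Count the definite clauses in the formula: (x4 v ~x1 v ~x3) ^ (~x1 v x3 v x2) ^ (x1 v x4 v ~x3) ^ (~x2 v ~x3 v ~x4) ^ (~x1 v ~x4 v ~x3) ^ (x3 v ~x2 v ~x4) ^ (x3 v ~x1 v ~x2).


A definite clause has exactly one positive literal.
Clause 1: 1 positive -> definite
Clause 2: 2 positive -> not definite
Clause 3: 2 positive -> not definite
Clause 4: 0 positive -> not definite
Clause 5: 0 positive -> not definite
Clause 6: 1 positive -> definite
Clause 7: 1 positive -> definite
Definite clause count = 3.

3


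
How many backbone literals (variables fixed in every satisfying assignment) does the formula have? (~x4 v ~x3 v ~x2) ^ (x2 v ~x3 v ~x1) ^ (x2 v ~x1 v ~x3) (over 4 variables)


Find all satisfying assignments: 12 model(s).
Check which variables have the same value in every model.
No variable is fixed across all models.
Backbone size = 0.

0


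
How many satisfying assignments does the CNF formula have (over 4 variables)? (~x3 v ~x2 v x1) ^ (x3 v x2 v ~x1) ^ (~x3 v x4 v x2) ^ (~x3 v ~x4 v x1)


Enumerate all 16 truth assignments over 4 variables.
Test each against every clause.
Satisfying assignments found: 9.

9


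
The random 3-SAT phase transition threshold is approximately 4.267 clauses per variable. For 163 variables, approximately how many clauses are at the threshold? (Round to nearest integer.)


The 3-SAT phase transition occurs at approximately 4.267 clauses per variable.
m = 4.267 * 163 = 695.521.
Rounded to nearest integer: 696.

696


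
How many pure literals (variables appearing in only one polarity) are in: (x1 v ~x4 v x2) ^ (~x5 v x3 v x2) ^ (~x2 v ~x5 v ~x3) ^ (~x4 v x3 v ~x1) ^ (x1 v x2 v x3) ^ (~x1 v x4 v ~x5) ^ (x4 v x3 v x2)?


A pure literal appears in only one polarity across all clauses.
Pure literals: x5 (negative only).
Count = 1.

1


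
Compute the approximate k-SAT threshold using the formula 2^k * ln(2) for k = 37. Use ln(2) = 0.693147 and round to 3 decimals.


Using the asymptotic formula: threshold ~ 2^k * ln(2).
2^37 = 137438953472.
137438953472 * 0.693147 = 95265398282.256.

95265398282.256


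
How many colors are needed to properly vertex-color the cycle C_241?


An odd cycle cannot be 2-colored: alternating two colors around the cycle returns to the start with a conflict.
Since 241 is odd, three colors are required (and three suffice).
Chromatic number = 3.

3


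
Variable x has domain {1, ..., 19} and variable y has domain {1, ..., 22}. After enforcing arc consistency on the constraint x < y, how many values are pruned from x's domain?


For the constraint x < y, x needs a supporting value in y's domain.
x can be at most 21 (one less than y's maximum).
Valid x values from domain: 19 out of 19.
Pruned = 19 - 19 = 0.

0


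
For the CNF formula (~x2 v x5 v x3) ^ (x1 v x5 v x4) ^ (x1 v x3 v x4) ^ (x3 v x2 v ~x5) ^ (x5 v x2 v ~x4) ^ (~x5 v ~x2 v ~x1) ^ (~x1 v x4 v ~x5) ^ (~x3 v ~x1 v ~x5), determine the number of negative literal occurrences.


Scan each clause for negated literals.
Clause 1: 1 negative; Clause 2: 0 negative; Clause 3: 0 negative; Clause 4: 1 negative; Clause 5: 1 negative; Clause 6: 3 negative; Clause 7: 2 negative; Clause 8: 3 negative.
Total negative literal occurrences = 11.

11


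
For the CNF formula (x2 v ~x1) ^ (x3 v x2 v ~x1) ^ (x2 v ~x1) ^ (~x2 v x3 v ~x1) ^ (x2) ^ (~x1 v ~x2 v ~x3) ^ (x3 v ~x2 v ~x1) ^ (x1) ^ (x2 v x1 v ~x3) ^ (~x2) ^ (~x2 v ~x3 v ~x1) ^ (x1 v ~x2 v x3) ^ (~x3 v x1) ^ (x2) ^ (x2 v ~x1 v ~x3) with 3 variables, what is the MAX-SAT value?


Enumerate all 8 truth assignments.
For each, count how many of the 15 clauses are satisfied.
The formula is not fully satisfiable, so the maximum is below 15.
Maximum simultaneously satisfiable clauses = 12.

12


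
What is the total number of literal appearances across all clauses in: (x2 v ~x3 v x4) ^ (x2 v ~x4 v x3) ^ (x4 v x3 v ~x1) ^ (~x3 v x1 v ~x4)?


Clause lengths: 3, 3, 3, 3.
Sum = 3 + 3 + 3 + 3 = 12.

12


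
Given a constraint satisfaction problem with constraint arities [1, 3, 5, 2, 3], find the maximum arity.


The arities are: 1, 3, 5, 2, 3.
Scan for the maximum value.
Maximum arity = 5.

5


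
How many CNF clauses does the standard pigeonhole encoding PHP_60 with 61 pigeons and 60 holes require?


The PHP encoding has two parts:
1) At-least-one-hole clauses: 61 (one per pigeon, each with 60 literals).
2) At-most-one-pigeon-per-hole clauses: 60 holes * C(61,2) = 60 * 1830 = 109800.
Total clauses = 61 + 109800 = 109861.

109861


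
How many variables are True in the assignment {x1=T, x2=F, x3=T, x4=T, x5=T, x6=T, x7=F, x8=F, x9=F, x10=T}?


The weight is the number of variables assigned True.
True variables: x1, x3, x4, x5, x6, x10.
Weight = 6.

6


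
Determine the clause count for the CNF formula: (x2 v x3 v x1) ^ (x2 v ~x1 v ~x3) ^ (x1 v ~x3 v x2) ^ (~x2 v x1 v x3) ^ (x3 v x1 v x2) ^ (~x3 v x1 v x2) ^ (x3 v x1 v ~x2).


Each group enclosed in parentheses joined by ^ is one clause.
Counting the conjuncts: 7 clauses.

7


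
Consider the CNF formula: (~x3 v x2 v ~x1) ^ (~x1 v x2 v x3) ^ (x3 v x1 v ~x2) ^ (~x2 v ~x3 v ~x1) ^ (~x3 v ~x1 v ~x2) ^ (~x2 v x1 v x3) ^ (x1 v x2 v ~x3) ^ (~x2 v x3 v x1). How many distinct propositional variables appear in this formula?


Identify each distinct variable in the formula.
Variables found: x1, x2, x3.
Total distinct variables = 3.

3


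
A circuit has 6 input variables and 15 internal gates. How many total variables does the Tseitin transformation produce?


The Tseitin transformation introduces one auxiliary variable per gate.
Total variables = inputs + gates = 6 + 15 = 21.

21


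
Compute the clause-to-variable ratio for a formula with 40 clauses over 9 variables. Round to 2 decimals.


Clause-to-variable ratio = clauses / variables.
40 / 9 = 4.44.

4.44


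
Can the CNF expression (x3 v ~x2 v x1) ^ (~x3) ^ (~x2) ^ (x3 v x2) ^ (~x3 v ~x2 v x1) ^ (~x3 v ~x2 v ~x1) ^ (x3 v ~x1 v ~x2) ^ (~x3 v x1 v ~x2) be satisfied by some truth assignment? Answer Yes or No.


Check all 8 possible truth assignments.
Number of satisfying assignments found: 0.
The formula is unsatisfiable.

No


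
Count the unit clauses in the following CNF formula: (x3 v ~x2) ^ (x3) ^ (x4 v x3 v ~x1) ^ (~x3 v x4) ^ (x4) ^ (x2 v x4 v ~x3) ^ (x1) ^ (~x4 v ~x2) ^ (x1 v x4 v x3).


A unit clause contains exactly one literal.
Unit clauses found: (x3), (x4), (x1).
Count = 3.

3


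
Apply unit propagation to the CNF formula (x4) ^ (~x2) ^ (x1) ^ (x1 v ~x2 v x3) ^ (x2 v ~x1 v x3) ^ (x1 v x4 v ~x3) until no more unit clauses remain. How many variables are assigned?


Unit propagation repeatedly assigns the literal in any unit clause, then simplifies.
Assignments in order: x4 = T, x2 = F, x1 = T, x3 = T.
No further unit clauses remain.
Total variables assigned = 4.

4


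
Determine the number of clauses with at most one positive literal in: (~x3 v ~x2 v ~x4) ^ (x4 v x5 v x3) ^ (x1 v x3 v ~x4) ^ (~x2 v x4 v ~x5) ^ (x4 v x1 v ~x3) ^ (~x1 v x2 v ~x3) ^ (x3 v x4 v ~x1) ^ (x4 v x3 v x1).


A Horn clause has at most one positive literal.
Clause 1: 0 positive lit(s) -> Horn
Clause 2: 3 positive lit(s) -> not Horn
Clause 3: 2 positive lit(s) -> not Horn
Clause 4: 1 positive lit(s) -> Horn
Clause 5: 2 positive lit(s) -> not Horn
Clause 6: 1 positive lit(s) -> Horn
Clause 7: 2 positive lit(s) -> not Horn
Clause 8: 3 positive lit(s) -> not Horn
Total Horn clauses = 3.

3


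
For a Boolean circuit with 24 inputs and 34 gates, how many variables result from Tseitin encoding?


The Tseitin transformation introduces one auxiliary variable per gate.
Total variables = inputs + gates = 24 + 34 = 58.

58


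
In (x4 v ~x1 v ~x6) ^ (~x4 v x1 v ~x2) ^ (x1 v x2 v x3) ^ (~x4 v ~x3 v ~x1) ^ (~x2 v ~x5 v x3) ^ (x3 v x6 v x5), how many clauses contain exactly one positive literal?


A definite clause has exactly one positive literal.
Clause 1: 1 positive -> definite
Clause 2: 1 positive -> definite
Clause 3: 3 positive -> not definite
Clause 4: 0 positive -> not definite
Clause 5: 1 positive -> definite
Clause 6: 3 positive -> not definite
Definite clause count = 3.

3


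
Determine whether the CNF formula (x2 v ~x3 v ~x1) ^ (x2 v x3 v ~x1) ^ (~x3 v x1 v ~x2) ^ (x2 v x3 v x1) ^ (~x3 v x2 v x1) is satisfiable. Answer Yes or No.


Check all 8 possible truth assignments.
Number of satisfying assignments found: 3.
The formula is satisfiable.

Yes


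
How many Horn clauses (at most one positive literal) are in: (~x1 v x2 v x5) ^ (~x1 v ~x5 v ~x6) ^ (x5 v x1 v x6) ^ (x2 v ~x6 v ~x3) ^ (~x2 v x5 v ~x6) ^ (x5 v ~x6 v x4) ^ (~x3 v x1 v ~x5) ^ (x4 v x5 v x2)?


A Horn clause has at most one positive literal.
Clause 1: 2 positive lit(s) -> not Horn
Clause 2: 0 positive lit(s) -> Horn
Clause 3: 3 positive lit(s) -> not Horn
Clause 4: 1 positive lit(s) -> Horn
Clause 5: 1 positive lit(s) -> Horn
Clause 6: 2 positive lit(s) -> not Horn
Clause 7: 1 positive lit(s) -> Horn
Clause 8: 3 positive lit(s) -> not Horn
Total Horn clauses = 4.

4


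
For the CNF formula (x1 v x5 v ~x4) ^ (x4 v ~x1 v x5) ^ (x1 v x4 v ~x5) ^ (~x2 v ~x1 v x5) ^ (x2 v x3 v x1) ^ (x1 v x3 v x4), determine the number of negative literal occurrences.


Scan each clause for negated literals.
Clause 1: 1 negative; Clause 2: 1 negative; Clause 3: 1 negative; Clause 4: 2 negative; Clause 5: 0 negative; Clause 6: 0 negative.
Total negative literal occurrences = 5.

5


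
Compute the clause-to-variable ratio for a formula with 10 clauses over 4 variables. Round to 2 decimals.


Clause-to-variable ratio = clauses / variables.
10 / 4 = 2.5.

2.5


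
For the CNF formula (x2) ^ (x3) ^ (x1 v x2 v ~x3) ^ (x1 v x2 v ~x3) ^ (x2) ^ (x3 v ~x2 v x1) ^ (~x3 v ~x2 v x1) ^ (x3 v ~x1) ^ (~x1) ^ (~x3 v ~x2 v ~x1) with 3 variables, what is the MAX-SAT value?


Enumerate all 8 truth assignments.
For each, count how many of the 10 clauses are satisfied.
The formula is not fully satisfiable, so the maximum is below 10.
Maximum simultaneously satisfiable clauses = 9.

9


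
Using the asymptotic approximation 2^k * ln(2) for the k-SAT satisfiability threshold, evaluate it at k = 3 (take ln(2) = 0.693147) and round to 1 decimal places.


Using the asymptotic formula: threshold ~ 2^k * ln(2).
2^3 = 8.
8 * 0.693147 = 5.5.

5.5


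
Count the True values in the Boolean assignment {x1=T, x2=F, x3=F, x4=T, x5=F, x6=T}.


The weight is the number of variables assigned True.
True variables: x1, x4, x6.
Weight = 3.

3


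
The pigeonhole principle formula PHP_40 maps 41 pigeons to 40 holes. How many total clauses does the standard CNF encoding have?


The PHP encoding has two parts:
1) At-least-one-hole clauses: 41 (one per pigeon, each with 40 literals).
2) At-most-one-pigeon-per-hole clauses: 40 holes * C(41,2) = 40 * 820 = 32800.
Total clauses = 41 + 32800 = 32841.

32841


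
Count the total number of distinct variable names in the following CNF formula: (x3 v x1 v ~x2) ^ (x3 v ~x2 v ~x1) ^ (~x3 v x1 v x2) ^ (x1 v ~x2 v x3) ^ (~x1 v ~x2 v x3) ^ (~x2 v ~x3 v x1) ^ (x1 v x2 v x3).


Identify each distinct variable in the formula.
Variables found: x1, x2, x3.
Total distinct variables = 3.

3


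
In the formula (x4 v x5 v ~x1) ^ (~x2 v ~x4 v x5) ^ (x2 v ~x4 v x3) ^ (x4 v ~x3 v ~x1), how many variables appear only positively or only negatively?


A pure literal appears in only one polarity across all clauses.
Pure literals: x1 (negative only), x5 (positive only).
Count = 2.

2


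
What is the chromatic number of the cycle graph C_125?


An odd cycle cannot be 2-colored: alternating two colors around the cycle returns to the start with a conflict.
Since 125 is odd, three colors are required (and three suffice).
Chromatic number = 3.

3


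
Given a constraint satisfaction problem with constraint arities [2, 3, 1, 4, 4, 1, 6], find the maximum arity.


The arities are: 2, 3, 1, 4, 4, 1, 6.
Scan for the maximum value.
Maximum arity = 6.

6


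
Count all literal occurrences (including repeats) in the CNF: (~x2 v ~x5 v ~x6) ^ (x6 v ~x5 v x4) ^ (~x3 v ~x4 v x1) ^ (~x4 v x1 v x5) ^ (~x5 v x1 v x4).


Clause lengths: 3, 3, 3, 3, 3.
Sum = 3 + 3 + 3 + 3 + 3 = 15.

15


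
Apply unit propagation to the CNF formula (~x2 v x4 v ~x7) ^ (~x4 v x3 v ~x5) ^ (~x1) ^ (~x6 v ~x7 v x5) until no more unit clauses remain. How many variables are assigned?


Unit propagation repeatedly assigns the literal in any unit clause, then simplifies.
Assignments in order: x1 = F.
No further unit clauses remain.
Total variables assigned = 1.

1


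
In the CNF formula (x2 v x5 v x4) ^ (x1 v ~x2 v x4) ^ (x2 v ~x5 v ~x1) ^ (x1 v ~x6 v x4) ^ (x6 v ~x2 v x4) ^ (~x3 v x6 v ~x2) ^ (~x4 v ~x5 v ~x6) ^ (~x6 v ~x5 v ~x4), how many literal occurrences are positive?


Scan each clause for unnegated literals.
Clause 1: 3 positive; Clause 2: 2 positive; Clause 3: 1 positive; Clause 4: 2 positive; Clause 5: 2 positive; Clause 6: 1 positive; Clause 7: 0 positive; Clause 8: 0 positive.
Total positive literal occurrences = 11.

11


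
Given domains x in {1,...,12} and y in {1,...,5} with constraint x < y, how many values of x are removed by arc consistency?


For the constraint x < y, x needs a supporting value in y's domain.
x can be at most 4 (one less than y's maximum).
Valid x values from domain: 4 out of 12.
Pruned = 12 - 4 = 8.

8


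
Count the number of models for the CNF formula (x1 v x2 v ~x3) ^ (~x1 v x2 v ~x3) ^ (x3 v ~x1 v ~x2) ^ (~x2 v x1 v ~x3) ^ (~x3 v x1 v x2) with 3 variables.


Enumerate all 8 truth assignments over 3 variables.
Test each against every clause.
Satisfying assignments found: 4.

4


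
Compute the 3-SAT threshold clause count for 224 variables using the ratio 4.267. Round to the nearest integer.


The 3-SAT phase transition occurs at approximately 4.267 clauses per variable.
m = 4.267 * 224 = 955.808.
Rounded to nearest integer: 956.

956


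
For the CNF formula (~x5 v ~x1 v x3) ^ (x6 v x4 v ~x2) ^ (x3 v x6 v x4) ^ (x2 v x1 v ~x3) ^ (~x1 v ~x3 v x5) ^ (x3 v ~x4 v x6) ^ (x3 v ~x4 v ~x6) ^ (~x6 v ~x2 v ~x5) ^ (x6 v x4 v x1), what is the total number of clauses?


Each group enclosed in parentheses joined by ^ is one clause.
Counting the conjuncts: 9 clauses.

9


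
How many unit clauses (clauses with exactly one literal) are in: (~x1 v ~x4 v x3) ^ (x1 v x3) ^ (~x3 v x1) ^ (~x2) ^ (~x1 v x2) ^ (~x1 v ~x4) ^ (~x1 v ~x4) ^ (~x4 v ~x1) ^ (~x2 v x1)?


A unit clause contains exactly one literal.
Unit clauses found: (~x2).
Count = 1.

1


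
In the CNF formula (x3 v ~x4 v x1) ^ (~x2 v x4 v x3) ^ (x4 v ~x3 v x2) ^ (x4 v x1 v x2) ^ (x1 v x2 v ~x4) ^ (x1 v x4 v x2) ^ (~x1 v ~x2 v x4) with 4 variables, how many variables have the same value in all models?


Find all satisfying assignments: 7 model(s).
Check which variables have the same value in every model.
No variable is fixed across all models.
Backbone size = 0.

0


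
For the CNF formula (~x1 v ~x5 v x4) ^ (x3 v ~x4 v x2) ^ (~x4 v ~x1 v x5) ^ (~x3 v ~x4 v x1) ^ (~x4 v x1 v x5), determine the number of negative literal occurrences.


Scan each clause for negated literals.
Clause 1: 2 negative; Clause 2: 1 negative; Clause 3: 2 negative; Clause 4: 2 negative; Clause 5: 1 negative.
Total negative literal occurrences = 8.

8


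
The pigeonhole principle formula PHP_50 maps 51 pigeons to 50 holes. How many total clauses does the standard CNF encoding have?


The PHP encoding has two parts:
1) At-least-one-hole clauses: 51 (one per pigeon, each with 50 literals).
2) At-most-one-pigeon-per-hole clauses: 50 holes * C(51,2) = 50 * 1275 = 63750.
Total clauses = 51 + 63750 = 63801.

63801


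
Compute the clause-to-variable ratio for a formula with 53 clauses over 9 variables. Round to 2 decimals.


Clause-to-variable ratio = clauses / variables.
53 / 9 = 5.89.

5.89


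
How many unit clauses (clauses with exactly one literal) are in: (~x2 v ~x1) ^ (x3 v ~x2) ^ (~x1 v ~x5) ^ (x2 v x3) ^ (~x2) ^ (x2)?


A unit clause contains exactly one literal.
Unit clauses found: (~x2), (x2).
Count = 2.

2


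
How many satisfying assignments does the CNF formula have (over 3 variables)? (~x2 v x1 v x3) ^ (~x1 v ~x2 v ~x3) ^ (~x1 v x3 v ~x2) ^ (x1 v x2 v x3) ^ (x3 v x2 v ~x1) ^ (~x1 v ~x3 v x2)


Enumerate all 8 truth assignments over 3 variables.
Test each against every clause.
Satisfying assignments found: 2.

2


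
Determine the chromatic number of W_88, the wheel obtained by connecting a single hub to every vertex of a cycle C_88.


W_88 consists of the cycle C_88 together with a hub vertex adjacent to every cycle vertex.
The cycle C_88 needs 2 colors (even cycle -> 2).
The hub is adjacent to every cycle vertex, so it must receive a new color distinct from all of them.
Chromatic number = 2 + 1 = 3.

3


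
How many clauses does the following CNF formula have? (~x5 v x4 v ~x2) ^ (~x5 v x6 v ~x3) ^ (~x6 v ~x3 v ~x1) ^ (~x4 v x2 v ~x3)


Each group enclosed in parentheses joined by ^ is one clause.
Counting the conjuncts: 4 clauses.

4


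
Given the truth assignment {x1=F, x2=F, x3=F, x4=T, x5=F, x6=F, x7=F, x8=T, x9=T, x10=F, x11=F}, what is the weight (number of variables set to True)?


The weight is the number of variables assigned True.
True variables: x4, x8, x9.
Weight = 3.

3


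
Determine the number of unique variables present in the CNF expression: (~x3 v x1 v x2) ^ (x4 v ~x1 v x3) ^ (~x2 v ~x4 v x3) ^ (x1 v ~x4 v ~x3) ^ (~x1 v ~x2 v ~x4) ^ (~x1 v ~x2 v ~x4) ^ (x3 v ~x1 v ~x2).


Identify each distinct variable in the formula.
Variables found: x1, x2, x3, x4.
Total distinct variables = 4.

4


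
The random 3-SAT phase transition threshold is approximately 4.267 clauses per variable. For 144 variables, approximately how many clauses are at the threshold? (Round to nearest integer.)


The 3-SAT phase transition occurs at approximately 4.267 clauses per variable.
m = 4.267 * 144 = 614.448.
Rounded to nearest integer: 614.

614


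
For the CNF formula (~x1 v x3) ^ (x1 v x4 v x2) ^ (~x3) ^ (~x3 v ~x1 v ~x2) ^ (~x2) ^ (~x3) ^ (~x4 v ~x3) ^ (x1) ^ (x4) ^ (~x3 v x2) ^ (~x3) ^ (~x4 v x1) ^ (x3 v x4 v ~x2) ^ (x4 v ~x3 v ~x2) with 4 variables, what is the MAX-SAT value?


Enumerate all 16 truth assignments.
For each, count how many of the 14 clauses are satisfied.
The formula is not fully satisfiable, so the maximum is below 14.
Maximum simultaneously satisfiable clauses = 13.

13


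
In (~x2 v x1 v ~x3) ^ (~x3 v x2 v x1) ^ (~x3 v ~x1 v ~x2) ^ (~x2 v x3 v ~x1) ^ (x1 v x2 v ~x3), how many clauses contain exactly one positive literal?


A definite clause has exactly one positive literal.
Clause 1: 1 positive -> definite
Clause 2: 2 positive -> not definite
Clause 3: 0 positive -> not definite
Clause 4: 1 positive -> definite
Clause 5: 2 positive -> not definite
Definite clause count = 2.

2


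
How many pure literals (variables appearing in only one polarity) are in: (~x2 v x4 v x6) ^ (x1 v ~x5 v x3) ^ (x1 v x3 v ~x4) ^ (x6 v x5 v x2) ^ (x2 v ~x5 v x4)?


A pure literal appears in only one polarity across all clauses.
Pure literals: x1 (positive only), x3 (positive only), x6 (positive only).
Count = 3.

3


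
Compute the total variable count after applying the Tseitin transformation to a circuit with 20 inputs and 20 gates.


The Tseitin transformation introduces one auxiliary variable per gate.
Total variables = inputs + gates = 20 + 20 = 40.

40


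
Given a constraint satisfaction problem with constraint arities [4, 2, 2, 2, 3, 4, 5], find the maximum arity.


The arities are: 4, 2, 2, 2, 3, 4, 5.
Scan for the maximum value.
Maximum arity = 5.

5


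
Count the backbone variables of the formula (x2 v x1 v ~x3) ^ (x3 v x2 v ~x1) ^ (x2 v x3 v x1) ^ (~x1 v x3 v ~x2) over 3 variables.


Find all satisfying assignments: 4 model(s).
Check which variables have the same value in every model.
No variable is fixed across all models.
Backbone size = 0.

0


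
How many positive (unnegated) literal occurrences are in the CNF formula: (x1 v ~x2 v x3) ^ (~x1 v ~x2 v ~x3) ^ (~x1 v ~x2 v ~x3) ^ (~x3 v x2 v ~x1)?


Scan each clause for unnegated literals.
Clause 1: 2 positive; Clause 2: 0 positive; Clause 3: 0 positive; Clause 4: 1 positive.
Total positive literal occurrences = 3.

3


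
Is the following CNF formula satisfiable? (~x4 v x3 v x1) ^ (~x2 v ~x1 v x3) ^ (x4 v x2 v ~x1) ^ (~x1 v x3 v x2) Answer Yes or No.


Check all 16 possible truth assignments.
Number of satisfying assignments found: 9.
The formula is satisfiable.

Yes


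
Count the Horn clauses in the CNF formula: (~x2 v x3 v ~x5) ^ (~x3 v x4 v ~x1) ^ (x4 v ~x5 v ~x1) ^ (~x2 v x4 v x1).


A Horn clause has at most one positive literal.
Clause 1: 1 positive lit(s) -> Horn
Clause 2: 1 positive lit(s) -> Horn
Clause 3: 1 positive lit(s) -> Horn
Clause 4: 2 positive lit(s) -> not Horn
Total Horn clauses = 3.

3


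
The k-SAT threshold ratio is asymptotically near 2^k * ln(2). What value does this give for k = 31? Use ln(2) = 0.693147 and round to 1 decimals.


Using the asymptotic formula: threshold ~ 2^k * ln(2).
2^31 = 2147483648.
2147483648 * 0.693147 = 1488521848.2.

1488521848.2


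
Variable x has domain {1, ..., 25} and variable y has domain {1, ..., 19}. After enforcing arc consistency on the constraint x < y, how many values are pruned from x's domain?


For the constraint x < y, x needs a supporting value in y's domain.
x can be at most 18 (one less than y's maximum).
Valid x values from domain: 18 out of 25.
Pruned = 25 - 18 = 7.

7


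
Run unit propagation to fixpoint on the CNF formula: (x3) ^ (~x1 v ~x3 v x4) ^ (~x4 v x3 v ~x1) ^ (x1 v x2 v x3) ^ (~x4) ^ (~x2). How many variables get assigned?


Unit propagation repeatedly assigns the literal in any unit clause, then simplifies.
Assignments in order: x3 = T, x4 = F, x1 = F, x2 = F.
No further unit clauses remain.
Total variables assigned = 4.

4


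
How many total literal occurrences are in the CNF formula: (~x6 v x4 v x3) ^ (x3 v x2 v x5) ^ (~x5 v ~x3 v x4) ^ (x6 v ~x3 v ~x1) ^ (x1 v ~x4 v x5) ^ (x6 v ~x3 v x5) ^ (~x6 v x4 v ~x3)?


Clause lengths: 3, 3, 3, 3, 3, 3, 3.
Sum = 3 + 3 + 3 + 3 + 3 + 3 + 3 = 21.

21


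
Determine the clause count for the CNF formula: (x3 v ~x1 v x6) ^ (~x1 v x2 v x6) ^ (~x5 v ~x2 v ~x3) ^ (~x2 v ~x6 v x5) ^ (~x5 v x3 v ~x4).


Each group enclosed in parentheses joined by ^ is one clause.
Counting the conjuncts: 5 clauses.

5


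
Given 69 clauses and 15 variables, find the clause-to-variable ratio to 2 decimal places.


Clause-to-variable ratio = clauses / variables.
69 / 15 = 4.6.

4.6


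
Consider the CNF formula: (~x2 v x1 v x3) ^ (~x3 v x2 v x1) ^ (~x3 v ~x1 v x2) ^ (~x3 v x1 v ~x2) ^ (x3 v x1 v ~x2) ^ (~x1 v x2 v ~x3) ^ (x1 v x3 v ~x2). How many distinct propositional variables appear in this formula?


Identify each distinct variable in the formula.
Variables found: x1, x2, x3.
Total distinct variables = 3.

3


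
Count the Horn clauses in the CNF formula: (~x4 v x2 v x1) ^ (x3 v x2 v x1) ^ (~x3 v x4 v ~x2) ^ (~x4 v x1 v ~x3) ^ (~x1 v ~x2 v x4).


A Horn clause has at most one positive literal.
Clause 1: 2 positive lit(s) -> not Horn
Clause 2: 3 positive lit(s) -> not Horn
Clause 3: 1 positive lit(s) -> Horn
Clause 4: 1 positive lit(s) -> Horn
Clause 5: 1 positive lit(s) -> Horn
Total Horn clauses = 3.

3


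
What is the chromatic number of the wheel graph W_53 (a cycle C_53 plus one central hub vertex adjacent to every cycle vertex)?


W_53 consists of the cycle C_53 together with a hub vertex adjacent to every cycle vertex.
The cycle C_53 needs 3 colors (odd cycle -> 3).
The hub is adjacent to every cycle vertex, so it must receive a new color distinct from all of them.
Chromatic number = 3 + 1 = 4.

4


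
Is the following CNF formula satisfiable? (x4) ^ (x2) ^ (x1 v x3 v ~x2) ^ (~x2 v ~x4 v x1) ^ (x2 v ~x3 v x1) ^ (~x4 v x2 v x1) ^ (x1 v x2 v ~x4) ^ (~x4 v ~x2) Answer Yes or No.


Check all 16 possible truth assignments.
Number of satisfying assignments found: 0.
The formula is unsatisfiable.

No


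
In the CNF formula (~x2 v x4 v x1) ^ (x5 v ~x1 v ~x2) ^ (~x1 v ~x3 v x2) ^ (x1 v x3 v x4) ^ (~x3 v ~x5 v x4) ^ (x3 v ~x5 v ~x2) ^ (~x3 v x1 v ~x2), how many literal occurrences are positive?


Scan each clause for unnegated literals.
Clause 1: 2 positive; Clause 2: 1 positive; Clause 3: 1 positive; Clause 4: 3 positive; Clause 5: 1 positive; Clause 6: 1 positive; Clause 7: 1 positive.
Total positive literal occurrences = 10.

10


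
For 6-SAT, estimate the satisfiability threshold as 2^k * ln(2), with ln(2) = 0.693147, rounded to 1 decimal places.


Using the asymptotic formula: threshold ~ 2^k * ln(2).
2^6 = 64.
64 * 0.693147 = 44.4.

44.4


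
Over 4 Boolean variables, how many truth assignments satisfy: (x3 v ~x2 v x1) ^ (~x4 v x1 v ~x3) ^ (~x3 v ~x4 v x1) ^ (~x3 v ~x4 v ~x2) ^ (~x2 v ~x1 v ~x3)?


Enumerate all 16 truth assignments over 4 variables.
Test each against every clause.
Satisfying assignments found: 10.

10


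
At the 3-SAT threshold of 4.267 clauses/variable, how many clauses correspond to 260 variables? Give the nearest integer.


The 3-SAT phase transition occurs at approximately 4.267 clauses per variable.
m = 4.267 * 260 = 1109.42.
Rounded to nearest integer: 1109.

1109


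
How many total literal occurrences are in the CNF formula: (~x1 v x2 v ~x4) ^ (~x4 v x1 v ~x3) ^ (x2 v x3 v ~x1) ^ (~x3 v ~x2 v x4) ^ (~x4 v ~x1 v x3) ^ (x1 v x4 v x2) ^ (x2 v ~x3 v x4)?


Clause lengths: 3, 3, 3, 3, 3, 3, 3.
Sum = 3 + 3 + 3 + 3 + 3 + 3 + 3 = 21.

21


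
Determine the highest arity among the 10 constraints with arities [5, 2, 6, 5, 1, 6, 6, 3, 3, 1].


The arities are: 5, 2, 6, 5, 1, 6, 6, 3, 3, 1.
Scan for the maximum value.
Maximum arity = 6.

6


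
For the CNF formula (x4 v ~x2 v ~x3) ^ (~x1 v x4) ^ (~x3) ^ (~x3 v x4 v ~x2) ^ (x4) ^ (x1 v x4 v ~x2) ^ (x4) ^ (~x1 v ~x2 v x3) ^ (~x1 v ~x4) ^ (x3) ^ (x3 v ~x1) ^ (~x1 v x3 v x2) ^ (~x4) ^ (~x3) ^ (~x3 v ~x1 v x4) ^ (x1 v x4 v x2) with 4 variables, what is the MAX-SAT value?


Enumerate all 16 truth assignments.
For each, count how many of the 16 clauses are satisfied.
The formula is not fully satisfiable, so the maximum is below 16.
Maximum simultaneously satisfiable clauses = 14.

14


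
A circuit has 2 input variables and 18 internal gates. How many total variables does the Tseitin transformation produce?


The Tseitin transformation introduces one auxiliary variable per gate.
Total variables = inputs + gates = 2 + 18 = 20.

20


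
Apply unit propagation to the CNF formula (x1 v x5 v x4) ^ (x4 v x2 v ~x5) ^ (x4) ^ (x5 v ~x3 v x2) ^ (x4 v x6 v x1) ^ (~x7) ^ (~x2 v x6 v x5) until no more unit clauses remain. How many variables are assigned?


Unit propagation repeatedly assigns the literal in any unit clause, then simplifies.
Assignments in order: x4 = T, x7 = F.
No further unit clauses remain.
Total variables assigned = 2.

2


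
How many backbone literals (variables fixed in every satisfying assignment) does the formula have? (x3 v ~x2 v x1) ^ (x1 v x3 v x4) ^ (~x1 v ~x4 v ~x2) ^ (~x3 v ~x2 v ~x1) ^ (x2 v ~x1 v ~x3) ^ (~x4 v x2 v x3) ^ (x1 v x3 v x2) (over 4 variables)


Find all satisfying assignments: 6 model(s).
Check which variables have the same value in every model.
No variable is fixed across all models.
Backbone size = 0.

0


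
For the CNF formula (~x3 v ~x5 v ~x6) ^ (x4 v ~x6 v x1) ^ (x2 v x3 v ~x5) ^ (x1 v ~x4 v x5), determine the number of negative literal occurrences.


Scan each clause for negated literals.
Clause 1: 3 negative; Clause 2: 1 negative; Clause 3: 1 negative; Clause 4: 1 negative.
Total negative literal occurrences = 6.

6


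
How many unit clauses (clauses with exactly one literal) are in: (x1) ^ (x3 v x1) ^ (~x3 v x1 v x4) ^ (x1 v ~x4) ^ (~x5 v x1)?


A unit clause contains exactly one literal.
Unit clauses found: (x1).
Count = 1.

1


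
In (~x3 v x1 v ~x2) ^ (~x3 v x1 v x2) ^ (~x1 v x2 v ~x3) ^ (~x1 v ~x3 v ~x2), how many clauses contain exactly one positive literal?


A definite clause has exactly one positive literal.
Clause 1: 1 positive -> definite
Clause 2: 2 positive -> not definite
Clause 3: 1 positive -> definite
Clause 4: 0 positive -> not definite
Definite clause count = 2.

2


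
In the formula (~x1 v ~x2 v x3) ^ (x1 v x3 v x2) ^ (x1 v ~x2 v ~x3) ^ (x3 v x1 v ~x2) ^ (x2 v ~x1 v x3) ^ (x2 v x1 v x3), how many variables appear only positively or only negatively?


A pure literal appears in only one polarity across all clauses.
No pure literals found.
Count = 0.

0


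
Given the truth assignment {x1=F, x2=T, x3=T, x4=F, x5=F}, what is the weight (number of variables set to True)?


The weight is the number of variables assigned True.
True variables: x2, x3.
Weight = 2.

2


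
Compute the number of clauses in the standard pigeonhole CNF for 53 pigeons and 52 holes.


The PHP encoding has two parts:
1) At-least-one-hole clauses: 53 (one per pigeon, each with 52 literals).
2) At-most-one-pigeon-per-hole clauses: 52 holes * C(53,2) = 52 * 1378 = 71656.
Total clauses = 53 + 71656 = 71709.

71709


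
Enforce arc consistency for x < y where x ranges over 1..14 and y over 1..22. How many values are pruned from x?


For the constraint x < y, x needs a supporting value in y's domain.
x can be at most 21 (one less than y's maximum).
Valid x values from domain: 14 out of 14.
Pruned = 14 - 14 = 0.

0


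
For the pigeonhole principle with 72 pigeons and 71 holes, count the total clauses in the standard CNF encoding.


The PHP encoding has two parts:
1) At-least-one-hole clauses: 72 (one per pigeon, each with 71 literals).
2) At-most-one-pigeon-per-hole clauses: 71 holes * C(72,2) = 71 * 2556 = 181476.
Total clauses = 72 + 181476 = 181548.

181548


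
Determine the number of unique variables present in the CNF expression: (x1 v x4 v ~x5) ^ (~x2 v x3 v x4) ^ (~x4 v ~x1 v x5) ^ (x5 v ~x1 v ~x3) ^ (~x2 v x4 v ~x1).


Identify each distinct variable in the formula.
Variables found: x1, x2, x3, x4, x5.
Total distinct variables = 5.

5


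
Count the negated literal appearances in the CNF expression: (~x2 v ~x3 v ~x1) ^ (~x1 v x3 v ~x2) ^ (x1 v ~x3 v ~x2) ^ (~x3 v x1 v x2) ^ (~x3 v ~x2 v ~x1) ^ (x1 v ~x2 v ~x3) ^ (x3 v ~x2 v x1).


Scan each clause for negated literals.
Clause 1: 3 negative; Clause 2: 2 negative; Clause 3: 2 negative; Clause 4: 1 negative; Clause 5: 3 negative; Clause 6: 2 negative; Clause 7: 1 negative.
Total negative literal occurrences = 14.

14


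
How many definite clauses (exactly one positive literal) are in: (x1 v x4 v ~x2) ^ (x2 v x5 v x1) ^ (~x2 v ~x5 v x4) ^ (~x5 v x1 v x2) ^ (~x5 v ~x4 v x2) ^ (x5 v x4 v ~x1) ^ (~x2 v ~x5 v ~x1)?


A definite clause has exactly one positive literal.
Clause 1: 2 positive -> not definite
Clause 2: 3 positive -> not definite
Clause 3: 1 positive -> definite
Clause 4: 2 positive -> not definite
Clause 5: 1 positive -> definite
Clause 6: 2 positive -> not definite
Clause 7: 0 positive -> not definite
Definite clause count = 2.

2


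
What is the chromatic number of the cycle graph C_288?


A cycle on an even number of vertices is bipartite: alternate two colors around the cycle.
Since 288 is even, two colors suffice, and at least two are needed because the graph has edges.
Chromatic number = 2.

2


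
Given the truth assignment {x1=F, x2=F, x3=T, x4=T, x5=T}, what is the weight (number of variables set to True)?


The weight is the number of variables assigned True.
True variables: x3, x4, x5.
Weight = 3.

3


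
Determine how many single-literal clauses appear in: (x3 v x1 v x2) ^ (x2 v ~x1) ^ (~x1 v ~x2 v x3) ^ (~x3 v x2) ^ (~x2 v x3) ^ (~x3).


A unit clause contains exactly one literal.
Unit clauses found: (~x3).
Count = 1.

1
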